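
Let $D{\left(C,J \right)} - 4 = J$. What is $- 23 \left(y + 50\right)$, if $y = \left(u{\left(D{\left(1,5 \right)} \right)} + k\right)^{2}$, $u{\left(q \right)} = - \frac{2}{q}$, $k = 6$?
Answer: $- \frac{155342}{81} \approx -1917.8$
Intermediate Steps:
$D{\left(C,J \right)} = 4 + J$
$y = \frac{2704}{81}$ ($y = \left(- \frac{2}{4 + 5} + 6\right)^{2} = \left(- \frac{2}{9} + 6\right)^{2} = \left(\frac{52}{9}\right)^{2} = \frac{2704}{81} \approx 33.383$)
$- 23 \left(y + 50\right) = - 23 \left(\frac{2704}{81} + 50\right) = \left(-23\right) \frac{6754}{81} = - \frac{155342}{81}$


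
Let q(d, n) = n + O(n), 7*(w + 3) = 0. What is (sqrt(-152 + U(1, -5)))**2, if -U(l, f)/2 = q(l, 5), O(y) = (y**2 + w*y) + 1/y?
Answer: -912/5 ≈ -182.40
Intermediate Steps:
w = -3 (w = -3 + (1/7)*0 = -3 + 0 = -3)
O(y) = 1/y + y**2 - 3*y (O(y) = (y**2 - 3*y) + 1/y = 1/y + y**2 - 3*y)
q(d, n) = n + (1 + n**2*(-3 + n))/n
U(l, f) = -152/5 (U(l, f) = -2*(1/5 + 5**2 - 2*5) = -2*(1/5 + 25 - 10) = -2*76/5 = -152/5)
(sqrt(-152 + U(1, -5)))**2 = (sqrt(-152 - 152/5))**2 = (sqrt(-912/5))**2 = (4*I*sqrt(285)/5)**2 = -912/5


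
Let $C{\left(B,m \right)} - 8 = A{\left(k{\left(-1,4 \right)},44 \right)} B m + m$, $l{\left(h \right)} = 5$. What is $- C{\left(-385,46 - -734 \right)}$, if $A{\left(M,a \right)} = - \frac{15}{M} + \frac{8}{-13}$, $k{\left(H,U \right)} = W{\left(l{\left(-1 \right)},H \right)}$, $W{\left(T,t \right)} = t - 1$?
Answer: $2066662$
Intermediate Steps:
$W{\left(T,t \right)} = -1 + t$ ($W{\left(T,t \right)} = t - 1 = -1 + t$)
$k{\left(H,U \right)} = -1 + H$
$A{\left(M,a \right)} = - \frac{8}{13} - \frac{15}{M}$ ($A{\left(M,a \right)} = - \frac{15}{M} + 8 \left(- \frac{1}{13}\right) = - \frac{15}{M} - \frac{8}{13} = - \frac{8}{13} - \frac{15}{M}$)
$C{\left(B,m \right)} = 8 + m + \frac{179 B m}{26}$ ($C{\left(B,m \right)} = 8 + \left(\left(- \frac{8}{13} - \frac{15}{-1 - 1}\right) B m + m\right) = 8 + \left(\left(- \frac{8}{13} - \frac{15}{-2}\right) B m + m\right) = 8 + \left(\left(- \frac{8}{13} - - \frac{15}{2}\right) B m + m\right) = 8 + \left(\left(- \frac{8}{13} + \frac{15}{2}\right) B m + m\right) = 8 + \left(\frac{179 B}{26} m + m\right) = 8 + \left(\frac{179 B m}{26} + m\right) = 8 + \left(m + \frac{179 B m}{26}\right) = 8 + m + \frac{179 B m}{26}$)
$- C{\left(-385,46 - -734 \right)} = - (8 + \left(46 - -734\right) + \frac{179}{26} \left(-385\right) \left(46 - -734\right)) = - (8 + \left(46 + 734\right) + \frac{179}{26} \left(-385\right) \left(46 + 734\right)) = - (8 + 780 + \frac{179}{26} \left(-385\right) 780) = - (8 + 780 - 2067450) = \left(-1\right) \left(-2066662\right) = 2066662$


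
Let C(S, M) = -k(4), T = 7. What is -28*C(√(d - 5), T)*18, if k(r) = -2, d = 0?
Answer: -1008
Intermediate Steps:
C(S, M) = 2 (C(S, M) = -1*(-2) = 2)
-28*C(√(d - 5), T)*18 = -28*2*18 = -56*18 = -1008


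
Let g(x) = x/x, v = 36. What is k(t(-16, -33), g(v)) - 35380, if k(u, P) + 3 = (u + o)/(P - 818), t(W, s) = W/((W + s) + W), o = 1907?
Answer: -1879138186/53105 ≈ -35385.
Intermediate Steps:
t(W, s) = W/(s + 2*W)
g(x) = 1
k(u, P) = -3 + (1907 + u)/(-818 + P) (k(u, P) = -3 + (u + 1907)/(P - 818) = -3 + (1907 + u)/(-818 + P))
k(t(-16, -33), g(v)) - 35380 = (4361 - 16/(-33 + 2*(-16)) - 3*1)/(-818 + 1) - 35380 = (4361 - 16/(-33 - 32) - 3)/(-817) - 35380 = -(4361 - 16/(-65) - 3)/817 - 35380 = -(4361 - 16*(-1/65) - 3)/817 - 35380 = -(4361 + 16/65 - 3)/817 - 35380 = -1/817*283286/65 - 35380 = -283286/53105 - 35380 = -1879138186/53105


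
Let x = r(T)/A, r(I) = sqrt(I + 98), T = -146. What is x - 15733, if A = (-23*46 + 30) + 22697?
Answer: -15733 + 4*I*sqrt(3)/21669 ≈ -15733.0 + 0.00031973*I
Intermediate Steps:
A = 21669 (A = (-1058 + 30) + 22697 = -1028 + 22697 = 21669)
r(I) = sqrt(98 + I)
x = 4*I*sqrt(3)/21669 (x = sqrt(98 - 146)/21669 = sqrt(-48)*(1/21669) = (4*I*sqrt(3))*(1/21669) = 4*I*sqrt(3)/21669 ≈ 0.00031973*I)
x - 15733 = 4*I*sqrt(3)/21669 - 15733 = -15733 + 4*I*sqrt(3)/21669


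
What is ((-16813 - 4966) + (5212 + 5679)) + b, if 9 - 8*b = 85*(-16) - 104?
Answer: -85631/8 ≈ -10704.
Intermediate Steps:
b = 1473/8 (b = 9/8 - (85*(-16) - 104)/8 = 9/8 - (-1360 - 104)/8 = 9/8 - ⅛*(-1464) = 9/8 + 183 = 1473/8 ≈ 184.13)
((-16813 - 4966) + (5212 + 5679)) + b = ((-16813 - 4966) + (5212 + 5679)) + 1473/8 = (-21779 + 10891) + 1473/8 = -10888 + 1473/8 = -85631/8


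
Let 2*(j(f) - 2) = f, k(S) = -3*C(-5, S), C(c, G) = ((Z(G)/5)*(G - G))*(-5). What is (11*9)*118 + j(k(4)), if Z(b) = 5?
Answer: 11684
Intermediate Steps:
C(c, G) = 0 (C(c, G) = ((5/5)*(G - G))*(-5) = ((5*(⅕))*0)*(-5) = (1*0)*(-5) = 0*(-5) = 0)
k(S) = 0 (k(S) = -3*0 = 0)
j(f) = 2 + f/2
(11*9)*118 + j(k(4)) = (11*9)*118 + (2 + (½)*0) = 99*118 + (2 + 0) = 11682 + 2 = 11684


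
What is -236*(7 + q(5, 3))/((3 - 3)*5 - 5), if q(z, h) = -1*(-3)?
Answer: 472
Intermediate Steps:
q(z, h) = 3
-236*(7 + q(5, 3))/((3 - 3)*5 - 5) = -236*(7 + 3)/((3 - 3)*5 - 5) = -2360/(0*5 - 5) = -2360/(0 - 5) = -2360/(-5) = -2360*(-1)/5 = -236*(-2) = 472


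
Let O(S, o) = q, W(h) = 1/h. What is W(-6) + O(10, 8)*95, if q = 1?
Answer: 569/6 ≈ 94.833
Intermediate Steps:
O(S, o) = 1
W(-6) + O(10, 8)*95 = 1/(-6) + 1*95 = -⅙ + 95 = 569/6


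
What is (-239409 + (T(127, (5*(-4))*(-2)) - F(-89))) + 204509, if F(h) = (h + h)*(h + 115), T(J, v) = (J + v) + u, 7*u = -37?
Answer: -210772/7 ≈ -30110.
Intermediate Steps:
u = -37/7 (u = (⅐)*(-37) = -37/7 ≈ -5.2857)
T(J, v) = -37/7 + J + v (T(J, v) = (J + v) - 37/7 = -37/7 + J + v)
F(h) = 2*h*(115 + h) (F(h) = (2*h)*(115 + h) = 2*h*(115 + h))
(-239409 + (T(127, (5*(-4))*(-2)) - F(-89))) + 204509 = (-239409 + ((-37/7 + 127 + (5*(-4))*(-2)) - 2*(-89)*(115 - 89))) + 204509 = (-239409 + ((-37/7 + 127 - 20*(-2)) - 2*(-89)*26)) + 204509 = (-239409 + ((-37/7 + 127 + 40) - 1*(-4628))) + 204509 = (-239409 + (1132/7 + 4628)) + 204509 = (-239409 + 33528/7) + 204509 = -1642335/7 + 204509 = -210772/7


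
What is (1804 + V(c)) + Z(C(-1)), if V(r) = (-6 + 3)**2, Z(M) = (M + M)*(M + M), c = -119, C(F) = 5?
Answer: 1913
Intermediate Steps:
Z(M) = 4*M**2 (Z(M) = (2*M)*(2*M) = 4*M**2)
V(r) = 9 (V(r) = (-3)**2 = 9)
(1804 + V(c)) + Z(C(-1)) = (1804 + 9) + 4*5**2 = 1813 + 4*25 = 1813 + 100 = 1913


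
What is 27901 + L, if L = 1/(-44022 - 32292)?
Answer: 2129236913/76314 ≈ 27901.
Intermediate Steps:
L = -1/76314 (L = 1/(-76314) = -1/76314 ≈ -1.3104e-5)
27901 + L = 27901 - 1/76314 = 2129236913/76314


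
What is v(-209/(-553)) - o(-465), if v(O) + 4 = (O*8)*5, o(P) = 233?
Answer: -122701/553 ≈ -221.88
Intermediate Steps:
v(O) = -4 + 40*O (v(O) = -4 + (O*8)*5 = -4 + (8*O)*5 = -4 + 40*O)
v(-209/(-553)) - o(-465) = (-4 + 40*(-209/(-553))) - 1*233 = (-4 + 40*(-209*(-1/553))) - 233 = (-4 + 40*(209/553)) - 233 = (-4 + 8360/553) - 233 = 6148/553 - 233 = -122701/553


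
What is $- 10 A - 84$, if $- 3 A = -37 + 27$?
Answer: $- \frac{352}{3} \approx -117.33$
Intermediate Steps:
$A = \frac{10}{3}$ ($A = - \frac{-37 + 27}{3} = \left(- \frac{1}{3}\right) \left(-10\right) = \frac{10}{3} \approx 3.3333$)
$- 10 A - 84 = \left(-10\right) \frac{10}{3} - 84 = - \frac{100}{3} - 84 = - \frac{352}{3}$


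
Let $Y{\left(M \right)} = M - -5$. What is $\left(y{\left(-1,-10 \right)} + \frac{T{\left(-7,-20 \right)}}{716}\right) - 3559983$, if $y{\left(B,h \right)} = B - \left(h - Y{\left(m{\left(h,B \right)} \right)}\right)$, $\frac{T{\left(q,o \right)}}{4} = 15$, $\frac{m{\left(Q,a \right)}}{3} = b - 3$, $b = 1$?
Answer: $- \frac{637235510}{179} \approx -3.56 \cdot 10^{6}$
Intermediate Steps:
$m{\left(Q,a \right)} = -6$ ($m{\left(Q,a \right)} = 3 \left(1 - 3\right) = 3 \left(-2\right) = -6$)
$Y{\left(M \right)} = 5 + M$ ($Y{\left(M \right)} = M + 5 = 5 + M$)
$T{\left(q,o \right)} = 60$ ($T{\left(q,o \right)} = 4 \cdot 15 = 60$)
$y{\left(B,h \right)} = -1 + B - h$ ($y{\left(B,h \right)} = B - \left(1 + h\right) = -1 + B - h$)
$\left(y{\left(-1,-10 \right)} + \frac{T{\left(-7,-20 \right)}}{716}\right) - 3559983 = \left(\left(-1 - 1 - -10\right) + \frac{1}{716} \cdot 60\right) - 3559983 = \left(\left(-1 - 1 + 10\right) + \frac{1}{716} \cdot 60\right) - 3559983 = \left(8 + \frac{15}{179}\right) - 3559983 = \frac{1447}{179} - 3559983 = - \frac{637235510}{179}$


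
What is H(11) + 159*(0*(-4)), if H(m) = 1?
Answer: 1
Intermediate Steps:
H(11) + 159*(0*(-4)) = 1 + 159*(0*(-4)) = 1 + 159*0 = 1 + 0 = 1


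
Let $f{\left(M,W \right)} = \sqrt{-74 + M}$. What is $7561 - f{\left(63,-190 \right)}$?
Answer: $7561 - i \sqrt{11} \approx 7561.0 - 3.3166 i$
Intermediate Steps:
$7561 - f{\left(63,-190 \right)} = 7561 - \sqrt{-74 + 63} = 7561 - \sqrt{-11} = 7561 - i \sqrt{11}$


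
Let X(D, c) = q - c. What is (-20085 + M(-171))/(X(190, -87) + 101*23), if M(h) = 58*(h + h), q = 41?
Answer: -13307/817 ≈ -16.288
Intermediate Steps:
X(D, c) = 41 - c
M(h) = 116*h (M(h) = 58*(2*h) = 116*h)
(-20085 + M(-171))/(X(190, -87) + 101*23) = (-20085 + 116*(-171))/((41 - 1*(-87)) + 101*23) = (-20085 - 19836)/((41 + 87) + 2323) = -39921/(128 + 2323) = -39921/2451 = -39921*1/2451 = -13307/817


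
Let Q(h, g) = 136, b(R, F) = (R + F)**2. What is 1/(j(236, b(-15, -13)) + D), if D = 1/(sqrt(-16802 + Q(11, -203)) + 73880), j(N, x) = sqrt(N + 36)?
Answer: 5458271066/(73880 + 21833084264*sqrt(17) - I*sqrt(16666)) ≈ 0.060634 + 8.6954e-11*I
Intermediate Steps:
b(R, F) = (F + R)**2
j(N, x) = sqrt(36 + N)
D = 1/(73880 + I*sqrt(16666)) (D = 1/(sqrt(-16802 + 136) + 73880) = 1/(sqrt(-16666) + 73880) = 1/(I*sqrt(16666) + 73880) = 1/(73880 + I*sqrt(16666)) ≈ 1.3535e-5 - 2.365e-8*I)
1/(j(236, b(-15, -13)) + D) = 1/(sqrt(36 + 236) + (36940/2729135533 - I*sqrt(16666)/5458271066)) = 1/(sqrt(272) + (36940/2729135533 - I*sqrt(16666)/5458271066)) = 1/(4*sqrt(17) + (36940/2729135533 - I*sqrt(16666)/5458271066)) = 1/(36940/2729135533 + 4*sqrt(17) - I*sqrt(16666)/5458271066)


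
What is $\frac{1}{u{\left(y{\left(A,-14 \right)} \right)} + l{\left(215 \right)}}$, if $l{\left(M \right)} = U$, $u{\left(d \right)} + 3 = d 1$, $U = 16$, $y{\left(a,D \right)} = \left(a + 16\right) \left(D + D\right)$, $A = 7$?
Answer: $- \frac{1}{631} \approx -0.0015848$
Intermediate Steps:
$y{\left(a,D \right)} = 2 D \left(16 + a\right)$ ($y{\left(a,D \right)} = \left(16 + a\right) 2 D = 2 D \left(16 + a\right)$)
$u{\left(d \right)} = -3 + d$ ($u{\left(d \right)} = -3 + d 1 = -3 + d$)
$l{\left(M \right)} = 16$
$\frac{1}{u{\left(y{\left(A,-14 \right)} \right)} + l{\left(215 \right)}} = \frac{1}{\left(-3 + 2 \left(-14\right) \left(16 + 7\right)\right) + 16} = \frac{1}{\left(-3 + 2 \left(-14\right) 23\right) + 16} = \frac{1}{\left(-3 - 644\right) + 16} = \frac{1}{-647 + 16} = \frac{1}{-631} = - \frac{1}{631}$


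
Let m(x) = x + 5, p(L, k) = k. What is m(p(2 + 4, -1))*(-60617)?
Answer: -242468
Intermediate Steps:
m(x) = 5 + x
m(p(2 + 4, -1))*(-60617) = (5 - 1)*(-60617) = 4*(-60617) = -242468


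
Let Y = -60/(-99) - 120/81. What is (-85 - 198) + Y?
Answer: -84311/297 ≈ -283.88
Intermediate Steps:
Y = -260/297 (Y = -60*(-1/99) - 120*1/81 = 20/33 - 40/27 = -260/297 ≈ -0.87542)
(-85 - 198) + Y = (-85 - 198) - 260/297 = -283 - 260/297 = -84311/297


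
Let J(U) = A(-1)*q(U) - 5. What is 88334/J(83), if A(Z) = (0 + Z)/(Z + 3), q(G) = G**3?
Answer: -176668/571797 ≈ -0.30897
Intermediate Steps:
A(Z) = Z/(3 + Z)
J(U) = -5 - U**3/2 (J(U) = (-1/(3 - 1))*U**3 - 5 = (-1/2)*U**3 - 5 = (-1*1/2)*U**3 - 5 = -U**3/2 - 5 = -5 - U**3/2)
88334/J(83) = 88334/(-5 - 1/2*83**3) = 88334/(-5 - 1/2*571787) = 88334/(-5 - 571787/2) = 88334/(-571797/2) = 88334*(-2/571797) = -176668/571797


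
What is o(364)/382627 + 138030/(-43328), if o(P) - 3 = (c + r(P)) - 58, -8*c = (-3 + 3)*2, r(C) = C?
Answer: -26400308229/8289231328 ≈ -3.1849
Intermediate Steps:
c = 0 (c = -(-3 + 3)*2/8 = -0*2 = -⅛*0 = 0)
o(P) = -55 + P (o(P) = 3 + ((0 + P) - 58) = 3 + (P - 58) = 3 + (-58 + P) = -55 + P)
o(364)/382627 + 138030/(-43328) = (-55 + 364)/382627 + 138030/(-43328) = 309*(1/382627) + 138030*(-1/43328) = 309/382627 - 69015/21664 = -26400308229/8289231328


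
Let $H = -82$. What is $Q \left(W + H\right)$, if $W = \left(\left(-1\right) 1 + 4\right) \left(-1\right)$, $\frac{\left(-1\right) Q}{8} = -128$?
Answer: $-87040$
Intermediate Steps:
$Q = 1024$ ($Q = \left(-8\right) \left(-128\right) = 1024$)
$W = -3$ ($W = \left(-1 + 4\right) \left(-1\right) = 3 \left(-1\right) = -3$)
$Q \left(W + H\right) = 1024 \left(-3 - 82\right) = 1024 \left(-85\right) = -87040$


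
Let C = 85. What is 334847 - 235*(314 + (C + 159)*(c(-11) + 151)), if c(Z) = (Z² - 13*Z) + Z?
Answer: -22904303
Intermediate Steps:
c(Z) = Z² - 12*Z
334847 - 235*(314 + (C + 159)*(c(-11) + 151)) = 334847 - 235*(314 + (85 + 159)*(-11*(-12 - 11) + 151)) = 334847 - 235*(314 + 244*(-11*(-23) + 151)) = 334847 - 235*(314 + 244*(253 + 151)) = 334847 - 235*(314 + 244*404) = 334847 - 235*(314 + 98576) = 334847 - 235*98890 = 334847 - 23239150 = -22904303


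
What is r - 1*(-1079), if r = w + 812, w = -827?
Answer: 1064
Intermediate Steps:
r = -15 (r = -827 + 812 = -15)
r - 1*(-1079) = -15 - 1*(-1079) = -15 + 1079 = 1064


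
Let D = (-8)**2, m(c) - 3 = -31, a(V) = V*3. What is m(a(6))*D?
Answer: -1792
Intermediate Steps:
a(V) = 3*V
m(c) = -28 (m(c) = 3 - 31 = -28)
D = 64
m(a(6))*D = -28*64 = -1792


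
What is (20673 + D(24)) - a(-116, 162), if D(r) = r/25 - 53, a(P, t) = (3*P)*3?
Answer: 541624/25 ≈ 21665.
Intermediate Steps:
a(P, t) = 9*P
D(r) = -53 + r/25 (D(r) = r*(1/25) - 53 = r/25 - 53 = -53 + r/25)
(20673 + D(24)) - a(-116, 162) = (20673 + (-53 + (1/25)*24)) - 9*(-116) = (20673 + (-53 + 24/25)) - 1*(-1044) = (20673 - 1301/25) + 1044 = 515524/25 + 1044 = 541624/25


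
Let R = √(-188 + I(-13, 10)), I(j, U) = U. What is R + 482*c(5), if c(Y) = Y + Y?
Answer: 4820 + I*√178 ≈ 4820.0 + 13.342*I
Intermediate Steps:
c(Y) = 2*Y
R = I*√178 (R = √(-188 + 10) = √(-178) = I*√178 ≈ 13.342*I)
R + 482*c(5) = I*√178 + 482*(2*5) = I*√178 + 482*10 = I*√178 + 4820 = 4820 + I*√178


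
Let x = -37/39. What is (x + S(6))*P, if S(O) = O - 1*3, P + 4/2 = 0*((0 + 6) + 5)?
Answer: -160/39 ≈ -4.1026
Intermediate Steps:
x = -37/39 (x = -37*1/39 = -37/39 ≈ -0.94872)
P = -2 (P = -2 + 0*((0 + 6) + 5) = -2 + 0*(6 + 5) = -2 + 0*11 = -2 + 0 = -2)
S(O) = -3 + O (S(O) = O - 3 = -3 + O)
(x + S(6))*P = (-37/39 + (-3 + 6))*(-2) = (-37/39 + 3)*(-2) = (80/39)*(-2) = -160/39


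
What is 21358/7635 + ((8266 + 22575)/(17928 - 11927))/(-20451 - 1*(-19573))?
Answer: 112297225289/40227883530 ≈ 2.7915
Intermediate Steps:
21358/7635 + ((8266 + 22575)/(17928 - 11927))/(-20451 - 1*(-19573)) = 21358*(1/7635) + (30841/6001)/(-20451 + 19573) = 21358/7635 + (30841*(1/6001))/(-878) = 21358/7635 + (30841/6001)*(-1/878) = 21358/7635 - 30841/5268878 = 112297225289/40227883530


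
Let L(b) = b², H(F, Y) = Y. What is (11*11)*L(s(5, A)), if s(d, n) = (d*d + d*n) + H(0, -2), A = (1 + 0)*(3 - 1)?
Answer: 131769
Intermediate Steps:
A = 2 (A = 1*2 = 2)
s(d, n) = -2 + d² + d*n (s(d, n) = (d*d + d*n) - 2 = (d² + d*n) - 2 = -2 + d² + d*n)
(11*11)*L(s(5, A)) = (11*11)*(-2 + 5² + 5*2)² = 121*(-2 + 25 + 10)² = 121*33² = 121*1089 = 131769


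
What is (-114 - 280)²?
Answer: 155236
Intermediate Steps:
(-114 - 280)² = (-394)² = 155236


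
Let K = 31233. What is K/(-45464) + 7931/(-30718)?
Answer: -659995139/698281576 ≈ -0.94517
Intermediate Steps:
K/(-45464) + 7931/(-30718) = 31233/(-45464) + 7931/(-30718) = 31233*(-1/45464) + 7931*(-1/30718) = -31233/45464 - 7931/30718 = -659995139/698281576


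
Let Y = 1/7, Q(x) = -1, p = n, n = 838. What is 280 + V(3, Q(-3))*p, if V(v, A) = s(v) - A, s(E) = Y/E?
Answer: 24316/21 ≈ 1157.9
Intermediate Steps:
p = 838
Y = 1/7 ≈ 0.14286
s(E) = 1/(7*E)
V(v, A) = -A + 1/(7*v) (V(v, A) = 1/(7*v) - A = -A + 1/(7*v))
280 + V(3, Q(-3))*p = 280 + (-1*(-1) + (1/7)/3)*838 = 280 + (1 + (1/7)*(1/3))*838 = 280 + (1 + 1/21)*838 = 280 + (22/21)*838 = 280 + 18436/21 = 24316/21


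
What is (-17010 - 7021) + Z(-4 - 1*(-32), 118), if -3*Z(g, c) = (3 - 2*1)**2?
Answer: -72094/3 ≈ -24031.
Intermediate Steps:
Z(g, c) = -1/3 (Z(g, c) = -(3 - 2*1)**2/3 = -(3 - 2)**2/3 = -1/3*1**2 = -1/3*1 = -1/3)
(-17010 - 7021) + Z(-4 - 1*(-32), 118) = (-17010 - 7021) - 1/3 = -24031 - 1/3 = -72094/3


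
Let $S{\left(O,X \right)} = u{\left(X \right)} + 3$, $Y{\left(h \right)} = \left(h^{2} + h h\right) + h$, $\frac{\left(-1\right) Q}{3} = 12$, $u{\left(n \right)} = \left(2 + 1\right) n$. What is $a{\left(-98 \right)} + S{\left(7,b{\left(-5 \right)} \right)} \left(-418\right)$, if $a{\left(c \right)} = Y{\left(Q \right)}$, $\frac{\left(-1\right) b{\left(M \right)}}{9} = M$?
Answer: $-55128$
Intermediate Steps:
$b{\left(M \right)} = - 9 M$
$u{\left(n \right)} = 3 n$
$Q = -36$ ($Q = \left(-3\right) 12 = -36$)
$Y{\left(h \right)} = h + 2 h^{2}$ ($Y{\left(h \right)} = \left(h^{2} + h^{2}\right) + h = 2 h^{2} + h = h + 2 h^{2}$)
$S{\left(O,X \right)} = 3 + 3 X$ ($S{\left(O,X \right)} = 3 X + 3 = 3 + 3 X$)
$a{\left(c \right)} = 2556$ ($a{\left(c \right)} = - 36 \left(1 + 2 \left(-36\right)\right) = - 36 \left(1 - 72\right) = \left(-36\right) \left(-71\right) = 2556$)
$a{\left(-98 \right)} + S{\left(7,b{\left(-5 \right)} \right)} \left(-418\right) = 2556 + \left(3 + 3 \left(\left(-9\right) \left(-5\right)\right)\right) \left(-418\right) = 2556 + \left(3 + 3 \cdot 45\right) \left(-418\right) = 2556 + \left(3 + 135\right) \left(-418\right) = 2556 + 138 \left(-418\right) = 2556 - 57684 = -55128$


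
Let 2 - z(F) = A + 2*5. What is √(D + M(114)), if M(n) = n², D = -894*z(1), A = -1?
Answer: √19254 ≈ 138.76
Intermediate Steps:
z(F) = -7 (z(F) = 2 - (-1 + 2*5) = 2 - (-1 + 10) = 2 - 1*9 = 2 - 9 = -7)
D = 6258 (D = -894*(-7) = 6258)
√(D + M(114)) = √(6258 + 114²) = √(6258 + 12996) = √19254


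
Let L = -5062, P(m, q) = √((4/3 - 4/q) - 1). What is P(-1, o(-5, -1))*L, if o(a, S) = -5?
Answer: -5062*√255/15 ≈ -5388.9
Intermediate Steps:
P(m, q) = √(⅓ - 4/q) (P(m, q) = √((4*(⅓) - 4/q) - 1) = √((4/3 - 4/q) - 1) = √(⅓ - 4/q))
P(-1, o(-5, -1))*L = (√3*√((-12 - 5)/(-5))/3)*(-5062) = (√3*√(-⅕*(-17))/3)*(-5062) = (√3*√(17/5)/3)*(-5062) = (√3*(√85/5)/3)*(-5062) = (√255/15)*(-5062) = -5062*√255/15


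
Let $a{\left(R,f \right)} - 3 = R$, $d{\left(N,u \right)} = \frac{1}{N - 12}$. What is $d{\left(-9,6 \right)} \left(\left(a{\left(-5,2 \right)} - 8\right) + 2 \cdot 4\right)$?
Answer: $\frac{2}{21} \approx 0.095238$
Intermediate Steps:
$d{\left(N,u \right)} = \frac{1}{-12 + N}$
$a{\left(R,f \right)} = 3 + R$
$d{\left(-9,6 \right)} \left(\left(a{\left(-5,2 \right)} - 8\right) + 2 \cdot 4\right) = \frac{\left(\left(3 - 5\right) - 8\right) + 2 \cdot 4}{-12 - 9} = \frac{\left(-2 - 8\right) + 8}{-21} = - \frac{-10 + 8}{21} = \left(- \frac{1}{21}\right) \left(-2\right) = \frac{2}{21}$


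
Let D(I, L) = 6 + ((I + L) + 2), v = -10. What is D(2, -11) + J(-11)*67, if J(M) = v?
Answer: -671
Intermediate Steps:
J(M) = -10
D(I, L) = 8 + I + L (D(I, L) = 6 + (2 + I + L) = 8 + I + L)
D(2, -11) + J(-11)*67 = (8 + 2 - 11) - 10*67 = -1 - 670 = -671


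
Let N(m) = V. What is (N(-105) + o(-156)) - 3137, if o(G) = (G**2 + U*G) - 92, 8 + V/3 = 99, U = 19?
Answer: 18416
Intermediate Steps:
V = 273 (V = -24 + 3*99 = -24 + 297 = 273)
N(m) = 273
o(G) = -92 + G**2 + 19*G (o(G) = (G**2 + 19*G) - 92 = -92 + G**2 + 19*G)
(N(-105) + o(-156)) - 3137 = (273 + (-92 + (-156)**2 + 19*(-156))) - 3137 = (273 + (-92 + 24336 - 2964)) - 3137 = (273 + 21280) - 3137 = 21553 - 3137 = 18416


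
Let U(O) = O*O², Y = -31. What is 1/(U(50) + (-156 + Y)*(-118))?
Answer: 1/147066 ≈ 6.7997e-6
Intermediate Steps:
U(O) = O³
1/(U(50) + (-156 + Y)*(-118)) = 1/(50³ + (-156 - 31)*(-118)) = 1/(125000 - 187*(-118)) = 1/(125000 + 22066) = 1/147066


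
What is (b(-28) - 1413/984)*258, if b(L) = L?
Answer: -1245495/164 ≈ -7594.5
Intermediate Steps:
(b(-28) - 1413/984)*258 = (-28 - 1413/984)*258 = (-28 - 1413*1/984)*258 = (-28 - 471/328)*258 = -9655/328*258 = -1245495/164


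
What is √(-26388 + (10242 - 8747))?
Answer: I*√24893 ≈ 157.78*I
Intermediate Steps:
√(-26388 + (10242 - 8747)) = √(-26388 + 1495) = √(-24893) = I*√24893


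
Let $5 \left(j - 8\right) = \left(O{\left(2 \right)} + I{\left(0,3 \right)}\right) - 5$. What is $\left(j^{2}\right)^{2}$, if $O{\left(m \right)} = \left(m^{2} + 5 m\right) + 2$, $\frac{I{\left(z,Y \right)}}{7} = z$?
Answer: $\frac{6765201}{625} \approx 10824.0$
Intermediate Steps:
$I{\left(z,Y \right)} = 7 z$
$O{\left(m \right)} = 2 + m^{2} + 5 m$
$j = \frac{51}{5}$ ($j = 8 + \frac{\left(\left(2 + 2^{2} + 5 \cdot 2\right) + 7 \cdot 0\right) - 5}{5} = 8 + \frac{\left(\left(2 + 4 + 10\right) + 0\right) - 5}{5} = 8 + \frac{\left(16 + 0\right) - 5}{5} = 8 + \frac{16 - 5}{5} = 8 + \frac{1}{5} \cdot 11 = 8 + \frac{11}{5} = \frac{51}{5} \approx 10.2$)
$\left(j^{2}\right)^{2} = \left(\left(\frac{51}{5}\right)^{2}\right)^{2} = \left(\frac{2601}{25}\right)^{2} = \frac{6765201}{625}$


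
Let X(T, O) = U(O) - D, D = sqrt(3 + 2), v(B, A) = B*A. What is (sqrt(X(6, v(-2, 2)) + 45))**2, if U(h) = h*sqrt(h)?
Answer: 45 - sqrt(5) - 8*I ≈ 42.764 - 8.0*I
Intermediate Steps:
v(B, A) = A*B
U(h) = h**(3/2)
D = sqrt(5) ≈ 2.2361
X(T, O) = O**(3/2) - sqrt(5)
(sqrt(X(6, v(-2, 2)) + 45))**2 = (sqrt(((2*(-2))**(3/2) - sqrt(5)) + 45))**2 = (sqrt(((-4)**(3/2) - sqrt(5)) + 45))**2 = (sqrt((-8*I - sqrt(5)) + 45))**2 = (sqrt((-sqrt(5) - 8*I) + 45))**2 = (sqrt(45 - sqrt(5) - 8*I))**2 = 45 - sqrt(5) - 8*I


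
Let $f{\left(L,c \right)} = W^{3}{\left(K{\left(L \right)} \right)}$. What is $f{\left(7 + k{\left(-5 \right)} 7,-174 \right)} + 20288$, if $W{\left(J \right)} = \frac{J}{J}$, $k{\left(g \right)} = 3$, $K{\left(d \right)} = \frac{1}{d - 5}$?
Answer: $20289$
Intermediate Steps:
$K{\left(d \right)} = \frac{1}{-5 + d}$
$W{\left(J \right)} = 1$
$f{\left(L,c \right)} = 1$ ($f{\left(L,c \right)} = 1^{3} = 1$)
$f{\left(7 + k{\left(-5 \right)} 7,-174 \right)} + 20288 = 1 + 20288 = 20289$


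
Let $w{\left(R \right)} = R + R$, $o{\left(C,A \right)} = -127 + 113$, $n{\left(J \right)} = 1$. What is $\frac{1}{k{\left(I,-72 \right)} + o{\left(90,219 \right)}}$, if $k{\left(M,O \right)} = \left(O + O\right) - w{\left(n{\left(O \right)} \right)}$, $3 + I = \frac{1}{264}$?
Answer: $- \frac{1}{160} \approx -0.00625$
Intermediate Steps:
$o{\left(C,A \right)} = -14$
$w{\left(R \right)} = 2 R$
$I = - \frac{791}{264}$ ($I = -3 + \frac{1}{264} = - \frac{791}{264} \approx -2.9962$)
$k{\left(M,O \right)} = -2 + 2 O$ ($k{\left(M,O \right)} = \left(O + O\right) - 2 \cdot 1 = 2 O - 2 = -2 + 2 O$)
$\frac{1}{k{\left(I,-72 \right)} + o{\left(90,219 \right)}} = \frac{1}{\left(-2 + 2 \left(-72\right)\right) - 14} = \frac{1}{\left(-2 - 144\right) - 14} = \frac{1}{-146 - 14} = \frac{1}{-160} = - \frac{1}{160}$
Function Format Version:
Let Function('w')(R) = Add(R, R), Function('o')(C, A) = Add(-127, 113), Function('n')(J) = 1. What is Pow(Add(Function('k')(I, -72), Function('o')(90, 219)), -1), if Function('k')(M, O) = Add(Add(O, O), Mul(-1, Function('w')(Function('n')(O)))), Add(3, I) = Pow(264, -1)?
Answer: Rational(-1, 160) ≈ -0.0062500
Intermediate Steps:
Function('o')(C, A) = -14
Function('w')(R) = Mul(2, R)
I = Rational(-791, 264) (I = Add(-3, Pow(264, -1)) = Add(-3, Rational(1, 264)) = Rational(-791, 264) ≈ -2.9962)
Function('k')(M, O) = Add(-2, Mul(2, O)) (Function('k')(M, O) = Add(Add(O, O), Mul(-1, Mul(2, 1))) = Add(Mul(2, O), Mul(-1, 2)) = Add(Mul(2, O), -2) = Add(-2, Mul(2, O)))
Pow(Add(Function('k')(I, -72), Function('o')(90, 219)), -1) = Pow(Add(Add(-2, Mul(2, -72)), -14), -1) = Pow(Add(Add(-2, -144), -14), -1) = Pow(Add(-146, -14), -1) = Pow(-160, -1) = Rational(-1, 160)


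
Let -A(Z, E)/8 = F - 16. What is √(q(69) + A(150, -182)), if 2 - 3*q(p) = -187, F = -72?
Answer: √767 ≈ 27.695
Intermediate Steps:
A(Z, E) = 704 (A(Z, E) = -8*(-72 - 16) = -8*(-88) = 704)
q(p) = 63 (q(p) = ⅔ - ⅓*(-187) = ⅔ + 187/3 = 63)
√(q(69) + A(150, -182)) = √(63 + 704) = √767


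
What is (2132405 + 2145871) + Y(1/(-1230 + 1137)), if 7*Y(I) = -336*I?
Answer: 132626572/31 ≈ 4.2783e+6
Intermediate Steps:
Y(I) = -48*I (Y(I) = (-336*I)/7 = -48*I)
(2132405 + 2145871) + Y(1/(-1230 + 1137)) = (2132405 + 2145871) - 48/(-1230 + 1137) = 4278276 - 48/(-93) = 4278276 - 48*(-1/93) = 4278276 + 16/31 = 132626572/31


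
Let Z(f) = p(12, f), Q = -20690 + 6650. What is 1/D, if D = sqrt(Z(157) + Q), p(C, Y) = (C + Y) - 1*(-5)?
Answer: -I*sqrt(13866)/13866 ≈ -0.0084923*I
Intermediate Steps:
Q = -14040
p(C, Y) = 5 + C + Y (p(C, Y) = (C + Y) + 5 = 5 + C + Y)
Z(f) = 17 + f (Z(f) = 5 + 12 + f = 17 + f)
D = I*sqrt(13866) (D = sqrt((17 + 157) - 14040) = sqrt(174 - 14040) = sqrt(-13866) = I*sqrt(13866) ≈ 117.75*I)
1/D = 1/(I*sqrt(13866)) = -I*sqrt(13866)/13866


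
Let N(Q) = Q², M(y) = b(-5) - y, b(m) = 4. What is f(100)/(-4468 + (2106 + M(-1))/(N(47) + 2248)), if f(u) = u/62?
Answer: -44570/123452943 ≈ -0.00036103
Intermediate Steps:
M(y) = 4 - y
f(u) = u/62 (f(u) = u*(1/62) = u/62)
f(100)/(-4468 + (2106 + M(-1))/(N(47) + 2248)) = ((1/62)*100)/(-4468 + (2106 + (4 - 1*(-1)))/(47² + 2248)) = 50/(31*(-4468 + (2106 + (4 + 1))/(2209 + 2248))) = 50/(31*(-4468 + (2106 + 5)/4457)) = 50/(31*(-4468 + 2111*(1/4457))) = 50/(31*(-4468 + 2111/4457)) = 50/(31*(-19911765/4457)) = (50/31)*(-4457/19911765) = -44570/123452943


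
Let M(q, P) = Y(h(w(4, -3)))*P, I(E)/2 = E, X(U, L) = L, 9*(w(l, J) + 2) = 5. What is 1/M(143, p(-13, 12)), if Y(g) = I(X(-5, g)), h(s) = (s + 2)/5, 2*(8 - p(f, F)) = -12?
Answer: 9/28 ≈ 0.32143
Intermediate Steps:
p(f, F) = 14 (p(f, F) = 8 - ½*(-12) = 8 + 6 = 14)
w(l, J) = -13/9 (w(l, J) = -2 + (⅑)*5 = -2 + 5/9 = -13/9)
I(E) = 2*E
h(s) = ⅖ + s/5 (h(s) = (2 + s)*(⅕) = ⅖ + s/5)
Y(g) = 2*g
M(q, P) = 2*P/9 (M(q, P) = (2*(⅖ + (⅕)*(-13/9)))*P = (2*(⅖ - 13/45))*P = (2*(⅑))*P = 2*P/9)
1/M(143, p(-13, 12)) = 1/((2/9)*14) = 1/(28/9) = 9/28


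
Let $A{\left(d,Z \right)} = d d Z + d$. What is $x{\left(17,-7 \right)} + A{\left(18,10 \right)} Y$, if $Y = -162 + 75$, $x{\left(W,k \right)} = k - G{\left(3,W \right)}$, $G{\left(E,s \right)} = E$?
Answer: $-283456$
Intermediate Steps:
$A{\left(d,Z \right)} = d + Z d^{2}$ ($A{\left(d,Z \right)} = d^{2} Z + d = Z d^{2} + d = d + Z d^{2}$)
$x{\left(W,k \right)} = -3 + k$ ($x{\left(W,k \right)} = k - 3 = -3 + k$)
$Y = -87$
$x{\left(17,-7 \right)} + A{\left(18,10 \right)} Y = \left(-3 - 7\right) + 18 \left(1 + 10 \cdot 18\right) \left(-87\right) = -10 + 18 \left(1 + 180\right) \left(-87\right) = -10 + 18 \cdot 181 \left(-87\right) = -10 + 3258 \left(-87\right) = -10 - 283446 = -283456$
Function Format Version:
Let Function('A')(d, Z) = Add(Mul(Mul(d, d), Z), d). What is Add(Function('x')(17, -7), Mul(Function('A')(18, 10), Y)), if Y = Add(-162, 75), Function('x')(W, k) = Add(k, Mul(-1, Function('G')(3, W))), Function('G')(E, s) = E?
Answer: -283456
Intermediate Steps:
Function('A')(d, Z) = Add(d, Mul(Z, Pow(d, 2))) (Function('A')(d, Z) = Add(Mul(Pow(d, 2), Z), d) = Add(Mul(Z, Pow(d, 2)), d) = Add(d, Mul(Z, Pow(d, 2))))
Function('x')(W, k) = Add(-3, k) (Function('x')(W, k) = Add(k, Mul(-1, 3)) = Add(k, -3) = Add(-3, k))
Y = -87
Add(Function('x')(17, -7), Mul(Function('A')(18, 10), Y)) = Add(Add(-3, -7), Mul(Mul(18, Add(1, Mul(10, 18))), -87)) = Add(-10, Mul(Mul(18, Add(1, 180)), -87)) = Add(-10, Mul(Mul(18, 181), -87)) = Add(-10, Mul(3258, -87)) = Add(-10, -283446) = -283456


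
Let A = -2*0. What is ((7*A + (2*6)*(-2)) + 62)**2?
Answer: 1444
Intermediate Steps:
A = 0
((7*A + (2*6)*(-2)) + 62)**2 = ((7*0 + (2*6)*(-2)) + 62)**2 = ((0 + 12*(-2)) + 62)**2 = ((0 - 24) + 62)**2 = (-24 + 62)**2 = 38**2 = 1444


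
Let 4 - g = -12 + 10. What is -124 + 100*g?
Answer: 476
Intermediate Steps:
g = 6 (g = 4 - (-12 + 10) = 4 - 1*(-2) = 4 + 2 = 6)
-124 + 100*g = -124 + 100*6 = -124 + 600 = 476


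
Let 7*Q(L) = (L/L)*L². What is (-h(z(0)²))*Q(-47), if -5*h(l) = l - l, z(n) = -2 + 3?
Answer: 0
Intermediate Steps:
z(n) = 1
h(l) = 0 (h(l) = -(l - l)/5 = -⅕*0 = 0)
Q(L) = L²/7 (Q(L) = ((L/L)*L²)/7 = (1*L²)/7 = L²/7)
(-h(z(0)²))*Q(-47) = (-1*0)*((⅐)*(-47)²) = 0*((⅐)*2209) = 0*(2209/7) = 0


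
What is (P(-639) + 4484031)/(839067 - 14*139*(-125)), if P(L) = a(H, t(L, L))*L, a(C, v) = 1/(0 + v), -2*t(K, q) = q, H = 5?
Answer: 4484029/1082317 ≈ 4.1430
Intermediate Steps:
t(K, q) = -q/2
a(C, v) = 1/v
P(L) = -2 (P(L) = L/((-L/2)) = (-2/L)*L = -2)
(P(-639) + 4484031)/(839067 - 14*139*(-125)) = (-2 + 4484031)/(839067 - 14*139*(-125)) = 4484029/(839067 - 1946*(-125)) = 4484029/(839067 + 243250) = 4484029/1082317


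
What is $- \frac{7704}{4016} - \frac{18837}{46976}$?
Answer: $- \frac{27347031}{11790976} \approx -2.3193$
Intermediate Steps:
$- \frac{7704}{4016} - \frac{18837}{46976} = \left(-7704\right) \frac{1}{4016} - \frac{18837}{46976} = - \frac{963}{502} - \frac{18837}{46976} = - \frac{27347031}{11790976}$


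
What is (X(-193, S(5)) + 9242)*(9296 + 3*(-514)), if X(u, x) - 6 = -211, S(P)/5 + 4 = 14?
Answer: 70072898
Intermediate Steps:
S(P) = 50 (S(P) = -20 + 5*14 = -20 + 70 = 50)
X(u, x) = -205 (X(u, x) = 6 - 211 = -205)
(X(-193, S(5)) + 9242)*(9296 + 3*(-514)) = (-205 + 9242)*(9296 + 3*(-514)) = 9037*(9296 - 1542) = 9037*7754 = 70072898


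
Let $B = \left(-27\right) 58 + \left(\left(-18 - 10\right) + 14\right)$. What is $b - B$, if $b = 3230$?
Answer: $4810$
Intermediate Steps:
$B = -1580$ ($B = -1566 + \left(-28 + 14\right) = -1566 - 14 = -1580$)
$b - B = 3230 - -1580 = 3230 + 1580 = 4810$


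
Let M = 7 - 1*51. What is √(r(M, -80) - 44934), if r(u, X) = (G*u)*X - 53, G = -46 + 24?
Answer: 3*I*√13603 ≈ 349.9*I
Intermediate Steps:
M = -44 (M = 7 - 51 = -44)
G = -22
r(u, X) = -53 - 22*X*u (r(u, X) = (-22*u)*X - 53 = -22*X*u - 53 = -53 - 22*X*u)
√(r(M, -80) - 44934) = √((-53 - 22*(-80)*(-44)) - 44934) = √((-53 - 77440) - 44934) = √(-77493 - 44934) = √(-122427) = 3*I*√13603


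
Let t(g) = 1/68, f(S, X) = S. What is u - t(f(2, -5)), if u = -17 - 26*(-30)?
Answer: 51883/68 ≈ 762.99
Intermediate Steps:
t(g) = 1/68
u = 763 (u = -17 + 780 = 763)
u - t(f(2, -5)) = 763 - 1*1/68 = 763 - 1/68 = 51883/68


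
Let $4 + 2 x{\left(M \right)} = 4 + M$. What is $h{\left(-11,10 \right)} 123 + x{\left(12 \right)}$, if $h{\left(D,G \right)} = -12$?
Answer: $-1470$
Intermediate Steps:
$x{\left(M \right)} = \frac{M}{2}$ ($x{\left(M \right)} = -2 + \frac{4 + M}{2} = -2 + \left(2 + \frac{M}{2}\right) = \frac{M}{2}$)
$h{\left(-11,10 \right)} 123 + x{\left(12 \right)} = \left(-12\right) 123 + \frac{1}{2} \cdot 12 = -1476 + 6 = -1470$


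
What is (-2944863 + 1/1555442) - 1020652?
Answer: -6168128582629/1555442 ≈ -3.9655e+6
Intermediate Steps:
(-2944863 + 1/1555442) - 1020652 = -4580563594445/1555442 - 1020652 = -6168128582629/1555442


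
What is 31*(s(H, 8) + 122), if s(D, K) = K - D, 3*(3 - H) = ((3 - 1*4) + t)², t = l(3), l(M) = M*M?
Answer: 13795/3 ≈ 4598.3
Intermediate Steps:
l(M) = M²
t = 9 (t = 3² = 9)
H = -55/3 (H = 3 - ((3 - 1*4) + 9)²/3 = 3 - ((3 - 4) + 9)²/3 = 3 - (-1 + 9)²/3 = 3 - ⅓*8² = 3 - ⅓*64 = 3 - 64/3 = -55/3 ≈ -18.333)
31*(s(H, 8) + 122) = 31*((8 - 1*(-55/3)) + 122) = 31*((8 + 55/3) + 122) = 31*(79/3 + 122) = 31*(445/3) = 13795/3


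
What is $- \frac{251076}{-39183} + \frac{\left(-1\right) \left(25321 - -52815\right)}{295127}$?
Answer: $\frac{23679234588}{3854653747} \approx 6.143$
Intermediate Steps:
$- \frac{251076}{-39183} + \frac{\left(-1\right) \left(25321 - -52815\right)}{295127} = \left(-251076\right) \left(- \frac{1}{39183}\right) + - (25321 + 52815) \frac{1}{295127} = \frac{83692}{13061} + \left(-1\right) 78136 \cdot \frac{1}{295127} = \frac{83692}{13061} - \frac{78136}{295127} = \frac{23679234588}{3854653747}$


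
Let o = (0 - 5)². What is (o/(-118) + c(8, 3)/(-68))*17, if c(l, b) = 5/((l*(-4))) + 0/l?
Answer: -26905/7552 ≈ -3.5626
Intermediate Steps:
c(l, b) = -5/(4*l) (c(l, b) = 5/((-4*l)) + 0 = 5*(-1/(4*l)) + 0 = -5/(4*l) + 0 = -5/(4*l))
o = 25 (o = (-5)² = 25)
(o/(-118) + c(8, 3)/(-68))*17 = (25/(-118) - 5/4/8/(-68))*17 = (25*(-1/118) - 5/4*⅛*(-1/68))*17 = (-25/118 - 5/32*(-1/68))*17 = (-25/118 + 5/2176)*17 = -26905/128384*17 = -26905/7552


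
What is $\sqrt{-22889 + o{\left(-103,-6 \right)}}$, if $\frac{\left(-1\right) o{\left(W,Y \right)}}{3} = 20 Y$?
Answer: $i \sqrt{22529} \approx 150.1 i$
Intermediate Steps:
$o{\left(W,Y \right)} = - 60 Y$ ($o{\left(W,Y \right)} = - 3 \cdot 20 Y = - 60 Y$)
$\sqrt{-22889 + o{\left(-103,-6 \right)}} = \sqrt{-22889 - -360} = \sqrt{-22889 + 360} = \sqrt{-22529} = i \sqrt{22529}$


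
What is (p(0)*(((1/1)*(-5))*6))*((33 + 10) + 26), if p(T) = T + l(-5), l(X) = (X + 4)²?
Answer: -2070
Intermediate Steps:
l(X) = (4 + X)²
p(T) = 1 + T (p(T) = T + (4 - 5)² = T + (-1)² = T + 1 = 1 + T)
(p(0)*(((1/1)*(-5))*6))*((33 + 10) + 26) = ((1 + 0)*(((1/1)*(-5))*6))*((33 + 10) + 26) = (1*(((1*1)*(-5))*6))*(43 + 26) = (1*((1*(-5))*6))*69 = (1*(-5*6))*69 = (1*(-30))*69 = -30*69 = -2070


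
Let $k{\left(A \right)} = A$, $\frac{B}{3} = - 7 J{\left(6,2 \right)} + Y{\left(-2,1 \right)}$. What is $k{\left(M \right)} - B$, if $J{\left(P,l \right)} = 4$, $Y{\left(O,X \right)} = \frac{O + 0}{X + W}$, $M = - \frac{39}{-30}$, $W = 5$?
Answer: $\frac{863}{10} \approx 86.3$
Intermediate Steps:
$M = \frac{13}{10}$ ($M = \left(-39\right) \left(- \frac{1}{30}\right) = \frac{13}{10} \approx 1.3$)
$Y{\left(O,X \right)} = \frac{O}{5 + X}$ ($Y{\left(O,X \right)} = \frac{O + 0}{X + 5} = \frac{O}{5 + X}$)
$B = -85$ ($B = 3 \left(\left(-7\right) 4 - \frac{2}{5 + 1}\right) = 3 \left(-28 - \frac{2}{6}\right) = 3 \left(-28 - \frac{1}{3}\right) = 3 \left(- \frac{85}{3}\right) = -85$)
$k{\left(M \right)} - B = \frac{13}{10} - -85 = \frac{13}{10} + 85 = \frac{863}{10}$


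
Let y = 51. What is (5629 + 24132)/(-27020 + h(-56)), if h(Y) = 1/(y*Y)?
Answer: -84997416/77169121 ≈ -1.1014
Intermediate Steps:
h(Y) = 1/(51*Y)
(5629 + 24132)/(-27020 + h(-56)) = (5629 + 24132)/(-27020 + (1/51)/(-56)) = 29761/(-27020 + (1/51)*(-1/56)) = 29761/(-27020 - 1/2856) = 29761/(-77169121/2856) = 29761*(-2856/77169121) = -84997416/77169121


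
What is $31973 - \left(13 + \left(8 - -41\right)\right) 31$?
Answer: $30051$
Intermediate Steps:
$31973 - \left(13 + \left(8 - -41\right)\right) 31 = 31973 - \left(13 + \left(8 + 41\right)\right) 31 = 31973 - \left(13 + 49\right) 31 = 31973 - 62 \cdot 31 = 31973 - 1922 = 30051$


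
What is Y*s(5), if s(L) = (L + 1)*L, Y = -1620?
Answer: -48600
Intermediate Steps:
s(L) = L*(1 + L) (s(L) = (1 + L)*L = L*(1 + L))
Y*s(5) = -8100*(1 + 5) = -8100*6 = -1620*30 = -48600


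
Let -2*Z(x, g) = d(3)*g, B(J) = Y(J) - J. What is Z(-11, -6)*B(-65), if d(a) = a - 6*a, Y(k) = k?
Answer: 0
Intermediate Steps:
d(a) = -5*a (d(a) = a - 6*a = -5*a)
B(J) = 0 (B(J) = J - J = 0)
Z(x, g) = 15*g/2 (Z(x, g) = -(-5*3)*g/2 = -(-15)*g/2 = 15*g/2)
Z(-11, -6)*B(-65) = ((15/2)*(-6))*0 = -45*0 = 0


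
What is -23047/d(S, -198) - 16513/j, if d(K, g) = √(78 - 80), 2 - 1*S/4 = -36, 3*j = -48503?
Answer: 7077/6929 + 23047*I*√2/2 ≈ 1.0214 + 16297.0*I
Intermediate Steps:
j = -48503/3 (j = (⅓)*(-48503) = -48503/3 ≈ -16168.)
S = 152 (S = 8 - 4*(-36) = 8 + 144 = 152)
d(K, g) = I*√2 (d(K, g) = √(-2) = I*√2)
-23047/d(S, -198) - 16513/j = -23047*(-I*√2/2) - 16513/(-48503/3) = -(-23047)*I*√2/2 - 16513*(-3/48503) = 23047*I*√2/2 + 7077/6929 = 7077/6929 + 23047*I*√2/2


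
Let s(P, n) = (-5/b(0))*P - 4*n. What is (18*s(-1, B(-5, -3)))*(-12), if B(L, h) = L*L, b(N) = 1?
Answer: 20520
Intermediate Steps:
B(L, h) = L²
s(P, n) = -5*P - 4*n (s(P, n) = (-5/1)*P - 4*n = (-5*1)*P - 4*n = -5*P - 4*n)
(18*s(-1, B(-5, -3)))*(-12) = (18*(-5*(-1) - 4*(-5)²))*(-12) = (18*(5 - 4*25))*(-12) = (18*(5 - 100))*(-12) = (18*(-95))*(-12) = -1710*(-12) = 20520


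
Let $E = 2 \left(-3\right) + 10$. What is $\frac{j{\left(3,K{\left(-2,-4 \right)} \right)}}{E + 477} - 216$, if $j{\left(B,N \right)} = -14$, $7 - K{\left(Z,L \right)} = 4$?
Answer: $- \frac{103910}{481} \approx -216.03$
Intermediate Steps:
$K{\left(Z,L \right)} = 3$ ($K{\left(Z,L \right)} = 7 - 4 = 3$)
$E = 4$ ($E = -6 + 10 = 4$)
$\frac{j{\left(3,K{\left(-2,-4 \right)} \right)}}{E + 477} - 216 = \frac{1}{4 + 477} \left(-14\right) - 216 = \frac{1}{481} \left(-14\right) - 216 = - \frac{14}{481} - 216 = - \frac{103910}{481}$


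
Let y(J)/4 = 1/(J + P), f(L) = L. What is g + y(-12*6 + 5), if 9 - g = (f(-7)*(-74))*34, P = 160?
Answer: -1637075/93 ≈ -17603.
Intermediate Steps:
y(J) = 4/(160 + J) (y(J) = 4/(J + 160) = 4/(160 + J))
g = -17603 (g = 9 - (-7*(-74))*34 = 9 - 518*34 = 9 - 1*17612 = 9 - 17612 = -17603)
g + y(-12*6 + 5) = -17603 + 4/(160 + (-12*6 + 5)) = -17603 + 4/(160 + (-72 + 5)) = -17603 + 4/(160 - 67) = -17603 + 4/93 = -1637075/93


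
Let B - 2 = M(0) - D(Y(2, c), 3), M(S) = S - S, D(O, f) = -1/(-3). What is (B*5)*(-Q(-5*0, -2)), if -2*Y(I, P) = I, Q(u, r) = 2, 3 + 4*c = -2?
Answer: -50/3 ≈ -16.667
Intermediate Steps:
c = -5/4 (c = -¾ + (¼)*(-2) = -¾ - ½ = -5/4 ≈ -1.2500)
Y(I, P) = -I/2
D(O, f) = ⅓ (D(O, f) = -1*(-⅓) = ⅓)
M(S) = 0
B = 5/3 (B = 2 + (0 - 1*⅓) = 2 + (0 - ⅓) = 2 - ⅓ = 5/3 ≈ 1.6667)
(B*5)*(-Q(-5*0, -2)) = ((5/3)*5)*(-1*2) = (25/3)*(-2) = -50/3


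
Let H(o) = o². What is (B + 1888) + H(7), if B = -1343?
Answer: 594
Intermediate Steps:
(B + 1888) + H(7) = (-1343 + 1888) + 7² = 545 + 49 = 594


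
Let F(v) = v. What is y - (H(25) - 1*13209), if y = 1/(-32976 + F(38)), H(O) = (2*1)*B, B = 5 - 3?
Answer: 434946289/32938 ≈ 13205.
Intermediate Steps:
B = 2
H(O) = 4 (H(O) = (2*1)*2 = 2*2 = 4)
y = -1/32938 (y = 1/(-32976 + 38) = 1/(-32938) = -1/32938 ≈ -3.0360e-5)
y - (H(25) - 1*13209) = -1/32938 - (4 - 1*13209) = -1/32938 - (4 - 13209) = -1/32938 - 1*(-13205) = -1/32938 + 13205 = 434946289/32938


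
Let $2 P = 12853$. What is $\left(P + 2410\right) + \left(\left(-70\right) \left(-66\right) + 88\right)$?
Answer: $\frac{27089}{2} \approx 13545.0$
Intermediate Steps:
$P = \frac{12853}{2}$ ($P = \frac{1}{2} \cdot 12853 = \frac{12853}{2} \approx 6426.5$)
$\left(P + 2410\right) + \left(\left(-70\right) \left(-66\right) + 88\right) = \left(\frac{12853}{2} + 2410\right) + \left(\left(-70\right) \left(-66\right) + 88\right) = \frac{17673}{2} + \left(4620 + 88\right) = \frac{17673}{2} + 4708 = \frac{27089}{2}$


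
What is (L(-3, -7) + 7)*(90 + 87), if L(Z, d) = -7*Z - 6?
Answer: 3894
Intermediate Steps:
L(Z, d) = -6 - 7*Z
(L(-3, -7) + 7)*(90 + 87) = ((-6 - 7*(-3)) + 7)*(90 + 87) = ((-6 + 21) + 7)*177 = (15 + 7)*177 = 22*177 = 3894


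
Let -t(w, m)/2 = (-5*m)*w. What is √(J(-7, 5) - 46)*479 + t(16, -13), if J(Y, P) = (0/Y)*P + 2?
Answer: -2080 + 958*I*√11 ≈ -2080.0 + 3177.3*I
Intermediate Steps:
J(Y, P) = 2 (J(Y, P) = 0*P + 2 = 0 + 2 = 2)
t(w, m) = 10*m*w (t(w, m) = -2*(-5*m)*w = -(-10)*m*w = 10*m*w)
√(J(-7, 5) - 46)*479 + t(16, -13) = √(2 - 46)*479 + 10*(-13)*16 = √(-44)*479 - 2080 = (2*I*√11)*479 - 2080 = 958*I*√11 - 2080 = -2080 + 958*I*√11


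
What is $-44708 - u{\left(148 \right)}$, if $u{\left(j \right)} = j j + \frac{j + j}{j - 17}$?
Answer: $- \frac{8726468}{131} \approx -66614.0$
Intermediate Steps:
$u{\left(j \right)} = j^{2} + \frac{2 j}{-17 + j}$
$-44708 - u{\left(148 \right)} = -44708 - \frac{148 \left(2 + 148^{2} - 2516\right)}{-17 + 148} = -44708 - \frac{148 \left(2 + 21904 - 2516\right)}{131} = -44708 - 148 \cdot \frac{1}{131} \cdot 19390 = -44708 - \frac{2869720}{131} = - \frac{8726468}{131}$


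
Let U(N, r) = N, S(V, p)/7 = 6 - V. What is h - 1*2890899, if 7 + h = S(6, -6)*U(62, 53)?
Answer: -2890906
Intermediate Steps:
S(V, p) = 42 - 7*V (S(V, p) = 7*(6 - V) = 42 - 7*V)
h = -7 (h = -7 + (42 - 7*6)*62 = -7 + (42 - 42)*62 = -7 + 0*62 = -7 + 0 = -7)
h - 1*2890899 = -7 - 1*2890899 = -7 - 2890899 = -2890906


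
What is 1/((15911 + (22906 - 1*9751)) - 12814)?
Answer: 1/16252 ≈ 6.1531e-5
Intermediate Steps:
1/((15911 + (22906 - 1*9751)) - 12814) = 1/((15911 + (22906 - 9751)) - 12814) = 1/((15911 + 13155) - 12814) = 1/(29066 - 12814) = 1/16252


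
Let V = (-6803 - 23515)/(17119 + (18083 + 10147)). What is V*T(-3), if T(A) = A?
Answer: 90954/45349 ≈ 2.0056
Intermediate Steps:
V = -30318/45349 (V = -30318/(17119 + 28230) = -30318/45349 ≈ -0.66855)
V*T(-3) = -30318/45349*(-3) = 90954/45349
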